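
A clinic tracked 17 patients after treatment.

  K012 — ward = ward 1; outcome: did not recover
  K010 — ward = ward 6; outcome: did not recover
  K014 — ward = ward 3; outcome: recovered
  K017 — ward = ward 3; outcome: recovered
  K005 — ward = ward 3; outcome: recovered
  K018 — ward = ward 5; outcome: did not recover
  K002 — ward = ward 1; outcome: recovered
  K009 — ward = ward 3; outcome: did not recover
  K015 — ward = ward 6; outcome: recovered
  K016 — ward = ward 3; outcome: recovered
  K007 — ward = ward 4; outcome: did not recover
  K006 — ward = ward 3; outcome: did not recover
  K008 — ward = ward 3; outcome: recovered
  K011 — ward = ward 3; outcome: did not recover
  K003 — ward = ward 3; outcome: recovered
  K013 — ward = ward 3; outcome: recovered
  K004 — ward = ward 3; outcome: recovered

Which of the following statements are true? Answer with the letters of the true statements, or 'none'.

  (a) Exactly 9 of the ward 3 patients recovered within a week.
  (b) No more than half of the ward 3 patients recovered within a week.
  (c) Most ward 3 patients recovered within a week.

(c)

|A| = 11, |A ∩ B| = 8, |A ∖ B| = 3.
(a) |A ∩ B| = 9: fails.
(b) |A ∩ B| ≤ |A ∖ B|: fails.
(c) |A ∩ B| > |A ∖ B|: holds.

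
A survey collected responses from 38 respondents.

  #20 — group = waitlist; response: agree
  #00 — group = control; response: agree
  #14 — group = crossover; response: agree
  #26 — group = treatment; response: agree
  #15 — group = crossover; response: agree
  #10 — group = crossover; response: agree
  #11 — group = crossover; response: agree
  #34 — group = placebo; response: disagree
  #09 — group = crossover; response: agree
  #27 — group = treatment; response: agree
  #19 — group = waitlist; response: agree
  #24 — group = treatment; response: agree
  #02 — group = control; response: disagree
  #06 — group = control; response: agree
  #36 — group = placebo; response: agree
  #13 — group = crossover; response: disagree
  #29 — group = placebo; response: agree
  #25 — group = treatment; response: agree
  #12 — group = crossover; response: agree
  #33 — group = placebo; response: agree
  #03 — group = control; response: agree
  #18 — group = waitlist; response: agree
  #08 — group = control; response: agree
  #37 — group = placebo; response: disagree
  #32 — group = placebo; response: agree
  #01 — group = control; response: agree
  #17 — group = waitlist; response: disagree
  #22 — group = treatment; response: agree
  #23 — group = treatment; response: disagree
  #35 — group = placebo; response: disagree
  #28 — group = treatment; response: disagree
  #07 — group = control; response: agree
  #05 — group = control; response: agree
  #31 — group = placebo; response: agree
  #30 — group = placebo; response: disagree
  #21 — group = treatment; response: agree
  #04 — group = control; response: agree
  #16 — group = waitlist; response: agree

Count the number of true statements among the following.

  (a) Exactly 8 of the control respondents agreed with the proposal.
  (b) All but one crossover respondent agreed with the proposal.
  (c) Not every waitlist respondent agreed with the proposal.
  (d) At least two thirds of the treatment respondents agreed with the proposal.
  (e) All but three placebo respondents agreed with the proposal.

(a) control: |A| = 9, |A ∩ B| = 8; needs |A ∩ B| = 8 — true.
(b) crossover: |A| = 7, |A ∩ B| = 6; needs |A ∖ B| = 1 — true.
(c) waitlist: |A| = 5, |A ∩ B| = 4; needs A ⊄ B (|A ∖ B| ≥ 1) — true.
(d) treatment: |A| = 8, |A ∩ B| = 6; needs |A ∩ B| / |A| ≥ 2/3 — true.
(e) placebo: |A| = 9, |A ∩ B| = 5; needs |A ∖ B| = 3 — false.

4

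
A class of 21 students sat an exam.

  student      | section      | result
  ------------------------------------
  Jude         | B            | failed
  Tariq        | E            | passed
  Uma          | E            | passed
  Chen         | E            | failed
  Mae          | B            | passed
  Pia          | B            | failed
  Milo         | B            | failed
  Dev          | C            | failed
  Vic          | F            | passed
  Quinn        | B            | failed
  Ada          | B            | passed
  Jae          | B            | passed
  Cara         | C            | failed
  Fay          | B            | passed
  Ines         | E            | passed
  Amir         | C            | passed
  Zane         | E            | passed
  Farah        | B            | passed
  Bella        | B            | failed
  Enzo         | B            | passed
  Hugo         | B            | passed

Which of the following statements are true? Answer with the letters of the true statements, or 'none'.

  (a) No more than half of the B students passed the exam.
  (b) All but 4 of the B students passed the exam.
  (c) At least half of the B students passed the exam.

(c)

|A| = 12, |A ∩ B| = 7, |A ∖ B| = 5.
(a) |A ∩ B| ≤ |A ∖ B|: fails.
(b) |A ∖ B| = 4: fails.
(c) |A ∩ B| ≥ |A ∖ B|: holds.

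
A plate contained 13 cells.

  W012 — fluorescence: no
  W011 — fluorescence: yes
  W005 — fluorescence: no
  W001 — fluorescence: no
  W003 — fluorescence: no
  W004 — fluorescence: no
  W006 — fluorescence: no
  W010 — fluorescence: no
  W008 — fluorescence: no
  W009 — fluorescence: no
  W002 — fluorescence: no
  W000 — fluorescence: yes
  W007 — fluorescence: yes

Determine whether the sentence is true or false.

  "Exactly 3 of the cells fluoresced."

The determiner here denotes the relation: |A ∩ B| = 3.
A (the restrictor) = {W012, W011, W005, W001, W003, W004, W006, W010, W008, W009, W002, W000, W007}, |A| = 13.
A ∩ B = {W011, W000, W007}, so |A ∩ B| = 3.
|A ∩ B| = 3, so the statement is true.

True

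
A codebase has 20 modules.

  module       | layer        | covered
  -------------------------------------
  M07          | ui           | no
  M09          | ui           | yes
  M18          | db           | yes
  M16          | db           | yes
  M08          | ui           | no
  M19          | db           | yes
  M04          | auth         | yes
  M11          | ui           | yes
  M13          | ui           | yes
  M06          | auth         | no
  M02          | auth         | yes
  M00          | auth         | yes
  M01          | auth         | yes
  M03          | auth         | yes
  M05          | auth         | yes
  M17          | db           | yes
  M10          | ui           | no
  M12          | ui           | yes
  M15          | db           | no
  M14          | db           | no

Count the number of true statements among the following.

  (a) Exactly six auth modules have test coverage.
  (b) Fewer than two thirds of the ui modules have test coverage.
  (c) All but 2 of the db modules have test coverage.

(a) auth: |A| = 7, |A ∩ B| = 6; needs |A ∩ B| = 6 — true.
(b) ui: |A| = 7, |A ∩ B| = 4; needs |A ∩ B| / |A| < 2/3 — true.
(c) db: |A| = 6, |A ∩ B| = 4; needs |A ∖ B| = 2 — true.

3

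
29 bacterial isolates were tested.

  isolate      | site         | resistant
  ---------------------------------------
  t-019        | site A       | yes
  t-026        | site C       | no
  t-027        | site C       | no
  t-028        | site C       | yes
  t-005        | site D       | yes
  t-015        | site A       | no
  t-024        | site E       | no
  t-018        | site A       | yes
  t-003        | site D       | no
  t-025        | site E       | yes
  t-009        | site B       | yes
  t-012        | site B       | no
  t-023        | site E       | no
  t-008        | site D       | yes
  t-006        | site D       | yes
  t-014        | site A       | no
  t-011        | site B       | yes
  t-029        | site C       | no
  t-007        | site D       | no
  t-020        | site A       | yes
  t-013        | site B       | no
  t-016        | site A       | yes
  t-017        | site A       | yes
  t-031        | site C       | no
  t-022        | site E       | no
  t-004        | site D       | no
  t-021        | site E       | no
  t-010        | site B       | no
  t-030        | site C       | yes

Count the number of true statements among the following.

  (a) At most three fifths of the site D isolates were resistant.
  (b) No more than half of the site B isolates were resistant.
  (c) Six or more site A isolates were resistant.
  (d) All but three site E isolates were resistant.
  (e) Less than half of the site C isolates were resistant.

3

(a) site D: |A| = 6, |A ∩ B| = 3; needs |A ∩ B| / |A| ≤ 3/5 — true.
(b) site B: |A| = 5, |A ∩ B| = 2; needs |A ∩ B| ≤ |A ∖ B| — true.
(c) site A: |A| = 7, |A ∩ B| = 5; needs |A ∩ B| ≥ 6 — false.
(d) site E: |A| = 5, |A ∩ B| = 1; needs |A ∖ B| = 3 — false.
(e) site C: |A| = 6, |A ∩ B| = 2; needs |A ∩ B| < |A ∖ B| — true.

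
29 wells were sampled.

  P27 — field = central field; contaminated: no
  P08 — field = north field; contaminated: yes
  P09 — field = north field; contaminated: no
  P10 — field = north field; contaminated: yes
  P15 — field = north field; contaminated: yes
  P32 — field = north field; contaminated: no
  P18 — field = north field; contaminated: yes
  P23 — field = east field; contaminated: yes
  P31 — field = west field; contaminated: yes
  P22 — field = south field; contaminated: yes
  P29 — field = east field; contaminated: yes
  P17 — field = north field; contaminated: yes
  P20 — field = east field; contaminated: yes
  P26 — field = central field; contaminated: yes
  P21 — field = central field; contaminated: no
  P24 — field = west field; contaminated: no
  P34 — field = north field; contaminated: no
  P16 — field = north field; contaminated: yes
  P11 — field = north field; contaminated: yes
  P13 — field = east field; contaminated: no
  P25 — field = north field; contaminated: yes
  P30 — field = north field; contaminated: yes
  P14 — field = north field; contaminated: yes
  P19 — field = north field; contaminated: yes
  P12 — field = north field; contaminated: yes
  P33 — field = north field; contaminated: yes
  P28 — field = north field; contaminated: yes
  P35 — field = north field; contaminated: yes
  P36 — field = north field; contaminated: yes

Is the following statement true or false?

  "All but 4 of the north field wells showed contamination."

The determiner here denotes the relation: |A ∖ B| = 4.
|A| = 19, |A ∩ B| = 16, |A ∖ B| = 3.
|A ∖ B| = 3, so the statement is false.

False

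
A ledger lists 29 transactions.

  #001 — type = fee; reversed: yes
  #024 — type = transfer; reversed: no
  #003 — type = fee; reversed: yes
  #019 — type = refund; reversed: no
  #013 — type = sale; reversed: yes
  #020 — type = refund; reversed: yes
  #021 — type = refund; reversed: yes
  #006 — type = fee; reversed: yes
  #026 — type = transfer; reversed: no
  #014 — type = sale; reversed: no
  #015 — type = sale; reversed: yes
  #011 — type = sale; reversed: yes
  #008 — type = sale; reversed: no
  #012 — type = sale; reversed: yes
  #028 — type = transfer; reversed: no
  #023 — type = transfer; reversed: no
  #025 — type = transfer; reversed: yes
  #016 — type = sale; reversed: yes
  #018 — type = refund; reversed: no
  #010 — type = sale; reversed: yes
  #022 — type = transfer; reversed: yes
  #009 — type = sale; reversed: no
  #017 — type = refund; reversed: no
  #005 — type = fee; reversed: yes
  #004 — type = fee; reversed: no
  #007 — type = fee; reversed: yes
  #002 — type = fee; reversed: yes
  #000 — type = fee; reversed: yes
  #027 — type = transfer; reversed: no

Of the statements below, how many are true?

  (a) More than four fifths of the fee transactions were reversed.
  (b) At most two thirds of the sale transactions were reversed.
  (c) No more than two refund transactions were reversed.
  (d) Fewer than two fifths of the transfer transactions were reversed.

4

(a) fee: |A| = 8, |A ∩ B| = 7; needs |A ∩ B| / |A| > 4/5 — true.
(b) sale: |A| = 9, |A ∩ B| = 6; needs |A ∩ B| / |A| ≤ 2/3 — true.
(c) refund: |A| = 5, |A ∩ B| = 2; needs |A ∩ B| ≤ 2 — true.
(d) transfer: |A| = 7, |A ∩ B| = 2; needs |A ∩ B| / |A| < 2/5 — true.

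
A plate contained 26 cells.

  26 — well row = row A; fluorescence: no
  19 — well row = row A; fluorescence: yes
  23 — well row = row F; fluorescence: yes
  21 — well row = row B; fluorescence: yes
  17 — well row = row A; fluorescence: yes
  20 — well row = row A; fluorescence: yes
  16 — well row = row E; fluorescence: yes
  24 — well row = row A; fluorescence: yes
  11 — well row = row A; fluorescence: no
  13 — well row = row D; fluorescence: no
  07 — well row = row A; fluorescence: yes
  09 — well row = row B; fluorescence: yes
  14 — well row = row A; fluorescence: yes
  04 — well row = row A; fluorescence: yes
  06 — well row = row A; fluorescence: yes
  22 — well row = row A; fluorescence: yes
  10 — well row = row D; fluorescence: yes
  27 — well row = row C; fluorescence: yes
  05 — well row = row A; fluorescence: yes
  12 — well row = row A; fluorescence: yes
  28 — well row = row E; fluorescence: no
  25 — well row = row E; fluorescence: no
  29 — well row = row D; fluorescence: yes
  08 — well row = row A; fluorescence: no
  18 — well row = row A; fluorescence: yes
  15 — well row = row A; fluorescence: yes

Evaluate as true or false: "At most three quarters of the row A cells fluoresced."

False

'At most three quarters of the row A cells fluoresced' holds iff |A ∩ B| / |A| ≤ 3/4.
|A| = 16, |A ∩ B| = 13, |A ∖ B| = 3.
|A ∩ B|/|A| = 13/16, so the statement is false.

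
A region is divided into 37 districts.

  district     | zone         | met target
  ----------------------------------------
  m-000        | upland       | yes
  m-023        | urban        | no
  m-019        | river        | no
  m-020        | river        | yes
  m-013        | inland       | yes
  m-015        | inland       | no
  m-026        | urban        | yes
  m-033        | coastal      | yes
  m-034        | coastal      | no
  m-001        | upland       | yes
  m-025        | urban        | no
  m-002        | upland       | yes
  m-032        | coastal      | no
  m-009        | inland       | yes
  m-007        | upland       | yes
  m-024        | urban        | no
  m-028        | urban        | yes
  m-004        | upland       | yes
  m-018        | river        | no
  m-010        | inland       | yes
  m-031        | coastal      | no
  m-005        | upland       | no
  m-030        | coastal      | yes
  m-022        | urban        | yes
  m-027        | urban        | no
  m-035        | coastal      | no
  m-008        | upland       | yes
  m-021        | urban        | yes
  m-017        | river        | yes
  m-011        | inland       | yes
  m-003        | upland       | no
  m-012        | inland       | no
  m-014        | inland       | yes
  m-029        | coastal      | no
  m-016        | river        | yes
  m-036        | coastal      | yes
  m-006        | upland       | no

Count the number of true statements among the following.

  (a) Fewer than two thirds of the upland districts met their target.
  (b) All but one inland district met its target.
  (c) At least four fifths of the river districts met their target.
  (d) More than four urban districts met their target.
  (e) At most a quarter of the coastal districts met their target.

(a) upland: |A| = 9, |A ∩ B| = 6; needs |A ∩ B| / |A| < 2/3 — false.
(b) inland: |A| = 7, |A ∩ B| = 5; needs |A ∖ B| = 1 — false.
(c) river: |A| = 5, |A ∩ B| = 3; needs |A ∩ B| / |A| ≥ 4/5 — false.
(d) urban: |A| = 8, |A ∩ B| = 4; needs |A ∩ B| > 4 — false.
(e) coastal: |A| = 8, |A ∩ B| = 3; needs |A ∩ B| / |A| ≤ 1/4 — false.

0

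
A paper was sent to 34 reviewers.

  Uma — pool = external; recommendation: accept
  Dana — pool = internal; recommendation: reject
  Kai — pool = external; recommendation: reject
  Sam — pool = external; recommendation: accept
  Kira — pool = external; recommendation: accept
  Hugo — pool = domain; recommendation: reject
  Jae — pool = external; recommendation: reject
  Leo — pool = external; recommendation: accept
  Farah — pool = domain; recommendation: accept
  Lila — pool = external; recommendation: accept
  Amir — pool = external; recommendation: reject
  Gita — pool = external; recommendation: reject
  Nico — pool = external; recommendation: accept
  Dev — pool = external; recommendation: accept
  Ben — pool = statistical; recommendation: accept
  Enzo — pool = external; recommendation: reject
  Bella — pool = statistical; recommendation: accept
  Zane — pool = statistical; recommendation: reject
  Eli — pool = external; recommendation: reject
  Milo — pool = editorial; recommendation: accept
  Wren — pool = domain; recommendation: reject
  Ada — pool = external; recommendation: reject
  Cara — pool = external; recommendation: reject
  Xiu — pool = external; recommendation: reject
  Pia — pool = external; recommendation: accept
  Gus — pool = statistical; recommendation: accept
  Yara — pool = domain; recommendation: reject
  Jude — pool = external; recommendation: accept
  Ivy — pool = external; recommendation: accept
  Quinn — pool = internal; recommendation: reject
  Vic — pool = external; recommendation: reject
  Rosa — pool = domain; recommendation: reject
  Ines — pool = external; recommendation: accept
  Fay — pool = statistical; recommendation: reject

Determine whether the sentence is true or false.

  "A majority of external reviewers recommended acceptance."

Truth condition: |A ∩ B| > |A ∖ B|.
|A| = 21, |A ∩ B| = 11, |A ∖ B| = 10.
11 > 10, so the statement is true.

True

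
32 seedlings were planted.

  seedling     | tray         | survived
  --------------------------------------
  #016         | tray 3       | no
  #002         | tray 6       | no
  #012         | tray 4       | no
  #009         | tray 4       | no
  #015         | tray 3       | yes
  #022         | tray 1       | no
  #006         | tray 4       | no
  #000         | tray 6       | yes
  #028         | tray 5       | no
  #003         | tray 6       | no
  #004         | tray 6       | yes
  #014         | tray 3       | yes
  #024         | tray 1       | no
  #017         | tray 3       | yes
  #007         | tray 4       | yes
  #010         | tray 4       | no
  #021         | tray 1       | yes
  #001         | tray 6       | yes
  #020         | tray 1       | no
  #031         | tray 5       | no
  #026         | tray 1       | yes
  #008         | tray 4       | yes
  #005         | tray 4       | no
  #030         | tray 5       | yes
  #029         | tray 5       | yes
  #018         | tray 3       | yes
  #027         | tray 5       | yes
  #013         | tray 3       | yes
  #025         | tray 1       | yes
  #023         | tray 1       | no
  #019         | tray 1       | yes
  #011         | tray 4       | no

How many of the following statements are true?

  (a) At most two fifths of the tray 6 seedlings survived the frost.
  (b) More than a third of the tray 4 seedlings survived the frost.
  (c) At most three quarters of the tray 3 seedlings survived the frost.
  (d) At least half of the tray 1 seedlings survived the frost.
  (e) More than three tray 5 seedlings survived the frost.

1

(a) tray 6: |A| = 5, |A ∩ B| = 3; needs |A ∩ B| / |A| ≤ 2/5 — false.
(b) tray 4: |A| = 8, |A ∩ B| = 2; needs |A ∩ B| / |A| > 1/3 — false.
(c) tray 3: |A| = 6, |A ∩ B| = 5; needs |A ∩ B| / |A| ≤ 3/4 — false.
(d) tray 1: |A| = 8, |A ∩ B| = 4; needs |A ∩ B| ≥ |A ∖ B| — true.
(e) tray 5: |A| = 5, |A ∩ B| = 3; needs |A ∩ B| > 3 — false.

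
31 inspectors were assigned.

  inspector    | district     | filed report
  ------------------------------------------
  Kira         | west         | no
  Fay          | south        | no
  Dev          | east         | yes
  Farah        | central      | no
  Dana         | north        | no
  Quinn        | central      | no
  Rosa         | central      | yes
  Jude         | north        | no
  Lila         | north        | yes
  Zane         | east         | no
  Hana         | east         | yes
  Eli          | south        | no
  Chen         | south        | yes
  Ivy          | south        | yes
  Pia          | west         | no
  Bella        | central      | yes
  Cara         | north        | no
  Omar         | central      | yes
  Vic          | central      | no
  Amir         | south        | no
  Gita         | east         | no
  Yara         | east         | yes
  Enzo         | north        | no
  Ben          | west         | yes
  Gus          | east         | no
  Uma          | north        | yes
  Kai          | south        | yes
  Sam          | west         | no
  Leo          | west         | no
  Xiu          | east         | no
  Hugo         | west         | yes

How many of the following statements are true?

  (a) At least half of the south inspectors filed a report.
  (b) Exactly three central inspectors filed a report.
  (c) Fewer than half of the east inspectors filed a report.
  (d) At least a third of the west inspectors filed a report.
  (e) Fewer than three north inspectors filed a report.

5

(a) south: |A| = 6, |A ∩ B| = 3; needs |A ∩ B| ≥ |A ∖ B| — true.
(b) central: |A| = 6, |A ∩ B| = 3; needs |A ∩ B| = 3 — true.
(c) east: |A| = 7, |A ∩ B| = 3; needs |A ∩ B| < |A ∖ B| — true.
(d) west: |A| = 6, |A ∩ B| = 2; needs |A ∩ B| / |A| ≥ 1/3 — true.
(e) north: |A| = 6, |A ∩ B| = 2; needs |A ∩ B| < 3 — true.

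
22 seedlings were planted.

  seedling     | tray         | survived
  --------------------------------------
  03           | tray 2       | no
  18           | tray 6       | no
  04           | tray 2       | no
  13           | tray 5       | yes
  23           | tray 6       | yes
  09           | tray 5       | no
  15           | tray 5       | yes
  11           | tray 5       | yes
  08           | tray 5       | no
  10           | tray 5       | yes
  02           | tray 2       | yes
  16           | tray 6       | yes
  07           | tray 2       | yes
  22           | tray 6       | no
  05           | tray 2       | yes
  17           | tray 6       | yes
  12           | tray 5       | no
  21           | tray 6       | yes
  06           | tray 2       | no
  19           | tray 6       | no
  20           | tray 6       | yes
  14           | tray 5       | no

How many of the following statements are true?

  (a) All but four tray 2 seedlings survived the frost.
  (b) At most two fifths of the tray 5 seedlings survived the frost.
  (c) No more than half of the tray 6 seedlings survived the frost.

(a) tray 2: |A| = 6, |A ∩ B| = 3; needs |A ∖ B| = 4 — false.
(b) tray 5: |A| = 8, |A ∩ B| = 4; needs |A ∩ B| / |A| ≤ 2/5 — false.
(c) tray 6: |A| = 8, |A ∩ B| = 5; needs |A ∩ B| ≤ |A ∖ B| — false.

0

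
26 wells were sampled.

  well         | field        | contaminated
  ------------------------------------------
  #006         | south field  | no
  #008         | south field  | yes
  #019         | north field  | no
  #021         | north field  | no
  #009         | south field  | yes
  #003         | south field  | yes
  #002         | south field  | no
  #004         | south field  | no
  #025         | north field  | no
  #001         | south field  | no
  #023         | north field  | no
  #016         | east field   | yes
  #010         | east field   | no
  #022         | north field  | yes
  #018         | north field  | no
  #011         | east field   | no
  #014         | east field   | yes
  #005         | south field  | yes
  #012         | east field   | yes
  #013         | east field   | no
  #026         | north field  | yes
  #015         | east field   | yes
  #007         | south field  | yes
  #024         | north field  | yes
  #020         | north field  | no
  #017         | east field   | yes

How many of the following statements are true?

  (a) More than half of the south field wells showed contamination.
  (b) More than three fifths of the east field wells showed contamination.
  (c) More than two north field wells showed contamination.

(a) south field: |A| = 9, |A ∩ B| = 5; needs |A ∩ B| > |A ∖ B| — true.
(b) east field: |A| = 8, |A ∩ B| = 5; needs |A ∩ B| / |A| > 3/5 — true.
(c) north field: |A| = 9, |A ∩ B| = 3; needs |A ∩ B| > 2 — true.

3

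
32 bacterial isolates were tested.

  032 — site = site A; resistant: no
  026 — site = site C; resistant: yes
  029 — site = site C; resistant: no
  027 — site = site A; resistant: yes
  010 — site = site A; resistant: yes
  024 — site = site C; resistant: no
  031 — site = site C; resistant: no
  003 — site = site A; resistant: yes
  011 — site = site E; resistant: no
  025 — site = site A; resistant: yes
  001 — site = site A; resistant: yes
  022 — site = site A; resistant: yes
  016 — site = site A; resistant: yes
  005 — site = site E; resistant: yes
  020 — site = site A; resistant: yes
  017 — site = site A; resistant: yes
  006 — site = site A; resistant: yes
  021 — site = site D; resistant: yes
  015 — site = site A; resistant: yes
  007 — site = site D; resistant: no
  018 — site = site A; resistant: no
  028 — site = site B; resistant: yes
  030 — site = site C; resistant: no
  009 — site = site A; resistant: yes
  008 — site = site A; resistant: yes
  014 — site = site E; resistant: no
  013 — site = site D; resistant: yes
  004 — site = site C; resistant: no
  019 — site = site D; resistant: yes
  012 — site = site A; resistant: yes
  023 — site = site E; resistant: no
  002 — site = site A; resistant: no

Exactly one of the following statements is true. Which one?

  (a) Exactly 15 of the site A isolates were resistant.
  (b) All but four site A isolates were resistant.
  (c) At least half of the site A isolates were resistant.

(c)

|A| = 17, |A ∩ B| = 14, |A ∖ B| = 3.
(a) requires |A ∩ B| = 15: false.
(b) requires |A ∖ B| = 4: false.
(c) requires |A ∩ B| ≥ |A ∖ B|: true.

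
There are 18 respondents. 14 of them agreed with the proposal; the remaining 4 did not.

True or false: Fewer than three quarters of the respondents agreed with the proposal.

False

Truth condition: |A ∩ B| / |A| < 3/4.
|A| = 18, |A ∩ B| = 14, |A ∖ B| = 4.
|A ∩ B|/|A| = 14/18, so the statement is false.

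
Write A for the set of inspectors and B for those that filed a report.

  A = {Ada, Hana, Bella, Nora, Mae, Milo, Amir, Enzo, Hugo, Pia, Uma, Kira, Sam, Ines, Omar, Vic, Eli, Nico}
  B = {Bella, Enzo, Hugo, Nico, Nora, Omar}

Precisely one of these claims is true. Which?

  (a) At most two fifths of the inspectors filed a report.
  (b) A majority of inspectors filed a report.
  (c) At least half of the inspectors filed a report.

|A| = 18, |A ∩ B| = 6, |A ∖ B| = 12.
(a) requires |A ∩ B| / |A| ≤ 2/5: true.
(b) requires |A ∩ B| > |A ∖ B|: false.
(c) requires |A ∩ B| ≥ |A ∖ B|: false.

(a)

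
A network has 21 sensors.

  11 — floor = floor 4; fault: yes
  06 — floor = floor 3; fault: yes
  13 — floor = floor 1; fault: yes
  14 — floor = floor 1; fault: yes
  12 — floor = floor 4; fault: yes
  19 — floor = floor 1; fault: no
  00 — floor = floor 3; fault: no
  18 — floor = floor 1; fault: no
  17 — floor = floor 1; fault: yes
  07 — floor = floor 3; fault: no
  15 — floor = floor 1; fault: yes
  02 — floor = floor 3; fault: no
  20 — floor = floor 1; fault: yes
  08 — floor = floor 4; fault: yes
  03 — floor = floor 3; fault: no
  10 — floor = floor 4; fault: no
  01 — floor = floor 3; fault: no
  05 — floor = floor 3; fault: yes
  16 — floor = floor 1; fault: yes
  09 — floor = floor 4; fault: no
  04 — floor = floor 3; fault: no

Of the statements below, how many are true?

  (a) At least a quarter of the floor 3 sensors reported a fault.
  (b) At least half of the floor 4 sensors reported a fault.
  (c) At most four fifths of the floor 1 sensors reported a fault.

3

(a) floor 3: |A| = 8, |A ∩ B| = 2; needs |A ∩ B| / |A| ≥ 1/4 — true.
(b) floor 4: |A| = 5, |A ∩ B| = 3; needs |A ∩ B| ≥ |A ∖ B| — true.
(c) floor 1: |A| = 8, |A ∩ B| = 6; needs |A ∩ B| / |A| ≤ 4/5 — true.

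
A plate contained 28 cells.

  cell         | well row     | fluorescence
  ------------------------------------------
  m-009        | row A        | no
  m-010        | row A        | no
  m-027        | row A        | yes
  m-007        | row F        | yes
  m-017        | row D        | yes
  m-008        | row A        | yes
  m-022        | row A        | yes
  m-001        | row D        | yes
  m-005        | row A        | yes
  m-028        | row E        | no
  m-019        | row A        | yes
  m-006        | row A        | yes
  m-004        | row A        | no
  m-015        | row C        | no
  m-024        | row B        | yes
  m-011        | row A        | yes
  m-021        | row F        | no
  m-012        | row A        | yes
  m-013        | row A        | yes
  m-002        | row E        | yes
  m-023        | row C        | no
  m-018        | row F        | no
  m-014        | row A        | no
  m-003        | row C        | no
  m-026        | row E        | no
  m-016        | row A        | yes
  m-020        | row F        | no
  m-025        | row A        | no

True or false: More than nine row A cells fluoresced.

True

'More than nine row A cells fluoresced' holds iff |A ∩ B| > 9.
|A| = 15, |A ∩ B| = 10, |A ∖ B| = 5.
|A ∩ B| = 10, so the statement is true.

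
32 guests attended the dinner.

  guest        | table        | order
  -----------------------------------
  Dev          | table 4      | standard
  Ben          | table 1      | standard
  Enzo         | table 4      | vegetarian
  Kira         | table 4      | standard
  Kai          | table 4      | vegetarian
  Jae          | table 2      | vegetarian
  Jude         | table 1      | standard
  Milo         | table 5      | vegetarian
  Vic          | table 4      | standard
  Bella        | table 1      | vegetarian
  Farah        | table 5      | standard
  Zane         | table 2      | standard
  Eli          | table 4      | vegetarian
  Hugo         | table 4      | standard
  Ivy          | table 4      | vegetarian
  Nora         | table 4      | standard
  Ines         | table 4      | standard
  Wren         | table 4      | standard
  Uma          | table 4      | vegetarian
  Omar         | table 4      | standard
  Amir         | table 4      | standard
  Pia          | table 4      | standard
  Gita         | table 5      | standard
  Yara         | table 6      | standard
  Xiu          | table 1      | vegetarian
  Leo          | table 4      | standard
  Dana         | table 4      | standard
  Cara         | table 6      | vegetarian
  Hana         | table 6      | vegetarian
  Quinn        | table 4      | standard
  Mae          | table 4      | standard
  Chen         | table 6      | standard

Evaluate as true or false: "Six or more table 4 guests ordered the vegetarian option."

The determiner here denotes the relation: |A ∩ B| ≥ 6.
|A| = 19, |A ∩ B| = 5, |A ∖ B| = 14.
|A ∩ B| = 5, so the statement is false.

False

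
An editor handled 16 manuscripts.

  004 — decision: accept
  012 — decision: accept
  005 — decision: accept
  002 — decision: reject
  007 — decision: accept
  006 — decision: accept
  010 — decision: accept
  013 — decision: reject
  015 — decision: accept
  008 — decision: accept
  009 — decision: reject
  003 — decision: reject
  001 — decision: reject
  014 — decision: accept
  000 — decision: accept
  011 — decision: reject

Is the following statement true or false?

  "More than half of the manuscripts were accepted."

The determiner here denotes the relation: |A ∩ B| > |A ∖ B|.
|A| = 16, |A ∩ B| = 10, |A ∖ B| = 6.
10 > 6, so the statement is true.

True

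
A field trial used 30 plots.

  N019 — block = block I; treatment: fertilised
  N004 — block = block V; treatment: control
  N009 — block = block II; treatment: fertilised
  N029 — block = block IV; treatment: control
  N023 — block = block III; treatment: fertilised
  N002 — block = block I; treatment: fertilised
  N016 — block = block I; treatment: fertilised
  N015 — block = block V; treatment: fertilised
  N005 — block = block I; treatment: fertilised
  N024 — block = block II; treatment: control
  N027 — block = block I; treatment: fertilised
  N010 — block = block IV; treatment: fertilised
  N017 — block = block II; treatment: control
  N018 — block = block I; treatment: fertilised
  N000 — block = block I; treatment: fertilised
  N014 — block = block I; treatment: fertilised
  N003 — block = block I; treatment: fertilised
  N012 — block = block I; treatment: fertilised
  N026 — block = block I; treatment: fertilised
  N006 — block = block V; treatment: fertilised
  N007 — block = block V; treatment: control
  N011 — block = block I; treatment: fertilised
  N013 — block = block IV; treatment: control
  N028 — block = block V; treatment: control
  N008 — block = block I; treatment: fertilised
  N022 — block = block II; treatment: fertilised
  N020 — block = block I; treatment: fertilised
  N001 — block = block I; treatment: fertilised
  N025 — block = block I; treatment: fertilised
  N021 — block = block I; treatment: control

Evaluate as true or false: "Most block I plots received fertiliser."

'Most block I plots received fertiliser' holds iff |A ∩ B| > |A ∖ B|.
|A| = 17, |A ∩ B| = 16, |A ∖ B| = 1.
16 > 1, so the statement is true.

True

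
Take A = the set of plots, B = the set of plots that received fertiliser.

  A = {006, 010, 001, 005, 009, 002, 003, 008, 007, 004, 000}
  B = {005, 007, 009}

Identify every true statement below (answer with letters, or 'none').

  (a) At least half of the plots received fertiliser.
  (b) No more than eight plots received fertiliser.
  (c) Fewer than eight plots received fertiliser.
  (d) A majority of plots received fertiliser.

(b), (c)

|A| = 11, |A ∩ B| = 3, |A ∖ B| = 8.
(a) |A ∩ B| ≥ |A ∖ B|: fails.
(b) |A ∩ B| ≤ 8: holds.
(c) |A ∩ B| < 8: holds.
(d) |A ∩ B| > |A ∖ B|: fails.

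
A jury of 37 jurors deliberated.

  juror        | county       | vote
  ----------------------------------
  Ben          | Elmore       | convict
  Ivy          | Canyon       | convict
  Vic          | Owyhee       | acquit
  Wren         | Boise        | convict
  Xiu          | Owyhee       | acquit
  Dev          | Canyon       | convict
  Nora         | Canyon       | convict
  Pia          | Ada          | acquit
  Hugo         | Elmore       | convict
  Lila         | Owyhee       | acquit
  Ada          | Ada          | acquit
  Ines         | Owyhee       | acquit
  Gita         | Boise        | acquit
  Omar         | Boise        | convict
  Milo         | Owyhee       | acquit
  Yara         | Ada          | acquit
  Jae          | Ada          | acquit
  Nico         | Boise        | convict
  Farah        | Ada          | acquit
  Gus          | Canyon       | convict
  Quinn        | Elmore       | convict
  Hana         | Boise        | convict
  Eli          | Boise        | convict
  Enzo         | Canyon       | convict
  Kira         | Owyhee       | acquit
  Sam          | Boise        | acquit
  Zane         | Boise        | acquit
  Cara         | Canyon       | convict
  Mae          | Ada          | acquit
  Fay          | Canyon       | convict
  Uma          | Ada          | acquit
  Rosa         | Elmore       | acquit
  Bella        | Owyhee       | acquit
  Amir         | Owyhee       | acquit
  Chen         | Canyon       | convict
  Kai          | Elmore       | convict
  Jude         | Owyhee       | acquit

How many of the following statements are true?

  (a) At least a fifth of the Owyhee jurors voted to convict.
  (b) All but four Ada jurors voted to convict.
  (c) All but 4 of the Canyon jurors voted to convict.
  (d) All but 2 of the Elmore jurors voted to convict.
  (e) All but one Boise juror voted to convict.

0

(a) Owyhee: |A| = 9, |A ∩ B| = 0; needs |A ∩ B| / |A| ≥ 1/5 — false.
(b) Ada: |A| = 7, |A ∩ B| = 0; needs |A ∖ B| = 4 — false.
(c) Canyon: |A| = 8, |A ∩ B| = 8; needs |A ∖ B| = 4 — false.
(d) Elmore: |A| = 5, |A ∩ B| = 4; needs |A ∖ B| = 2 — false.
(e) Boise: |A| = 8, |A ∩ B| = 5; needs |A ∖ B| = 1 — false.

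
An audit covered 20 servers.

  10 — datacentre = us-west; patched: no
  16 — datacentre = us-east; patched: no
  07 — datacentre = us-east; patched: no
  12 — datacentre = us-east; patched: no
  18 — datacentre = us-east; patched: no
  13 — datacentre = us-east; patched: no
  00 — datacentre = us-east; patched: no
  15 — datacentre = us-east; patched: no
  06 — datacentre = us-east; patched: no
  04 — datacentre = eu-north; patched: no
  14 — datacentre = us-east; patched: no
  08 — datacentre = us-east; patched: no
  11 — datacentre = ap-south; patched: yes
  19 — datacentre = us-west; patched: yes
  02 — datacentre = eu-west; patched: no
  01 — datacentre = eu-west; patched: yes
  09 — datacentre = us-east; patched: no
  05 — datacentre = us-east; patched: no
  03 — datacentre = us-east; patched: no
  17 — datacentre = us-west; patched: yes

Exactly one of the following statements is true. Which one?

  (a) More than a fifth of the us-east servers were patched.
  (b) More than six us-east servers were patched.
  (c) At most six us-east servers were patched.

(c)

|A| = 13, |A ∩ B| = 0, |A ∖ B| = 13.
(a) requires |A ∩ B| / |A| > 1/5: false.
(b) requires |A ∩ B| > 6: false.
(c) requires |A ∩ B| ≤ 6: true.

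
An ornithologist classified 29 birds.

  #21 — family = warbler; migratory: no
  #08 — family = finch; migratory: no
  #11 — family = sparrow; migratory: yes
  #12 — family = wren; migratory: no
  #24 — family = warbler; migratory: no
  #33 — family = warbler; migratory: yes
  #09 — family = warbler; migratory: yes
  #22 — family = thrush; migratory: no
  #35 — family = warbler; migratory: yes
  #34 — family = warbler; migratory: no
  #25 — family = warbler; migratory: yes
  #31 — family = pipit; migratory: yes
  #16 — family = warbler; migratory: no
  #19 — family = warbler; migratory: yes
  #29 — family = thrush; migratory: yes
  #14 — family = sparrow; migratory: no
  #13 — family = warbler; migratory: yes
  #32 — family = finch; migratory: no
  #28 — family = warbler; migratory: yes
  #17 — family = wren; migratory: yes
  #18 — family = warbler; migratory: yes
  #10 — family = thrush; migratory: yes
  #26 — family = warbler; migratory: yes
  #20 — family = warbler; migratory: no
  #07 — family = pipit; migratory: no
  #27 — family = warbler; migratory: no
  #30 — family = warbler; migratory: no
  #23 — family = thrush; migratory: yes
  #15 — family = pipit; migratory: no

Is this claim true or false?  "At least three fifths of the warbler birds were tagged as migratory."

False

The determiner here denotes the relation: |A ∩ B| / |A| ≥ 3/5.
|A| = 16, |A ∩ B| = 9, |A ∖ B| = 7.
|A ∩ B|/|A| = 9/16, so the statement is false.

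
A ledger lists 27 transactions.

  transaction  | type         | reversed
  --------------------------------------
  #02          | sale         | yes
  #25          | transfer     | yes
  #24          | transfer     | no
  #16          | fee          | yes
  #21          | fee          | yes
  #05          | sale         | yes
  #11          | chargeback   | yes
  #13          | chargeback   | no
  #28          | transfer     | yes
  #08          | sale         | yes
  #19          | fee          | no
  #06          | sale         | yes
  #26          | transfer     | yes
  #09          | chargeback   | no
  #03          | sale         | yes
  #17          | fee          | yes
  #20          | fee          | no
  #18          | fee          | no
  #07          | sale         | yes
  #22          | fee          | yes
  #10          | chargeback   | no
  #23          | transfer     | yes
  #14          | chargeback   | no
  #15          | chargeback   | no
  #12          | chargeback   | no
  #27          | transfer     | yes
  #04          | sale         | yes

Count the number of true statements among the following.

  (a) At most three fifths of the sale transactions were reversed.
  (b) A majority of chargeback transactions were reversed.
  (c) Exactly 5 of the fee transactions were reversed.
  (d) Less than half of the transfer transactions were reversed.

(a) sale: |A| = 7, |A ∩ B| = 7; needs |A ∩ B| / |A| ≤ 3/5 — false.
(b) chargeback: |A| = 7, |A ∩ B| = 1; needs |A ∩ B| > |A ∖ B| — false.
(c) fee: |A| = 7, |A ∩ B| = 4; needs |A ∩ B| = 5 — false.
(d) transfer: |A| = 6, |A ∩ B| = 5; needs |A ∩ B| < |A ∖ B| — false.

0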